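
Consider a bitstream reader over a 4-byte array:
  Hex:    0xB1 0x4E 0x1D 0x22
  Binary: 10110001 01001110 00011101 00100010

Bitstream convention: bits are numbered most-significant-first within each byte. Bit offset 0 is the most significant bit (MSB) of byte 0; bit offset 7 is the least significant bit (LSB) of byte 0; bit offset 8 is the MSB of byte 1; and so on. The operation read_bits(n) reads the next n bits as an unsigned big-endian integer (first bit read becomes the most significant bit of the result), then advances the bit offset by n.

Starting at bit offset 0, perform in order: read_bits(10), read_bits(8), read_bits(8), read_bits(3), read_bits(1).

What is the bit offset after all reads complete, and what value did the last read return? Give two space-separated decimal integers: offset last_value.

Answer: 30 0

Derivation:
Read 1: bits[0:10] width=10 -> value=709 (bin 1011000101); offset now 10 = byte 1 bit 2; 22 bits remain
Read 2: bits[10:18] width=8 -> value=56 (bin 00111000); offset now 18 = byte 2 bit 2; 14 bits remain
Read 3: bits[18:26] width=8 -> value=116 (bin 01110100); offset now 26 = byte 3 bit 2; 6 bits remain
Read 4: bits[26:29] width=3 -> value=4 (bin 100); offset now 29 = byte 3 bit 5; 3 bits remain
Read 5: bits[29:30] width=1 -> value=0 (bin 0); offset now 30 = byte 3 bit 6; 2 bits remain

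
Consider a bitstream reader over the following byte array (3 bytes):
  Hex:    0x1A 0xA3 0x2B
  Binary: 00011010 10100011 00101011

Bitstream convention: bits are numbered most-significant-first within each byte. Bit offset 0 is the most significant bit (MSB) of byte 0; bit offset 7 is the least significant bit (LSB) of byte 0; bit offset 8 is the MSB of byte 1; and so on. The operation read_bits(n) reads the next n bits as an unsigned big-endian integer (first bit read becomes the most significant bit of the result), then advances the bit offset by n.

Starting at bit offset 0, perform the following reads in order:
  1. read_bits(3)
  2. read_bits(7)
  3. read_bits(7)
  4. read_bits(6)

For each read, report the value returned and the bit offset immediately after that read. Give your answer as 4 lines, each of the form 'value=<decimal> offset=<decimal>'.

Answer: value=0 offset=3
value=106 offset=10
value=70 offset=17
value=21 offset=23

Derivation:
Read 1: bits[0:3] width=3 -> value=0 (bin 000); offset now 3 = byte 0 bit 3; 21 bits remain
Read 2: bits[3:10] width=7 -> value=106 (bin 1101010); offset now 10 = byte 1 bit 2; 14 bits remain
Read 3: bits[10:17] width=7 -> value=70 (bin 1000110); offset now 17 = byte 2 bit 1; 7 bits remain
Read 4: bits[17:23] width=6 -> value=21 (bin 010101); offset now 23 = byte 2 bit 7; 1 bits remain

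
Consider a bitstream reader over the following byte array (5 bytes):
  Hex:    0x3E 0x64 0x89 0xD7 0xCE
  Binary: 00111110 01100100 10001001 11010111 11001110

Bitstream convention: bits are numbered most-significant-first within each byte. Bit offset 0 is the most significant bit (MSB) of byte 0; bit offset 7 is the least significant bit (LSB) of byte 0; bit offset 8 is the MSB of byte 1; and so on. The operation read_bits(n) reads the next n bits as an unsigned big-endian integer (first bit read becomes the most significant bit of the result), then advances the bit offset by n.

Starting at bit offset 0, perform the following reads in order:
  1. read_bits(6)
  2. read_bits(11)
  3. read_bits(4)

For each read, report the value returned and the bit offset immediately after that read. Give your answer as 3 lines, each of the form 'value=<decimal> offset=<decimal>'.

Read 1: bits[0:6] width=6 -> value=15 (bin 001111); offset now 6 = byte 0 bit 6; 34 bits remain
Read 2: bits[6:17] width=11 -> value=1225 (bin 10011001001); offset now 17 = byte 2 bit 1; 23 bits remain
Read 3: bits[17:21] width=4 -> value=1 (bin 0001); offset now 21 = byte 2 bit 5; 19 bits remain

Answer: value=15 offset=6
value=1225 offset=17
value=1 offset=21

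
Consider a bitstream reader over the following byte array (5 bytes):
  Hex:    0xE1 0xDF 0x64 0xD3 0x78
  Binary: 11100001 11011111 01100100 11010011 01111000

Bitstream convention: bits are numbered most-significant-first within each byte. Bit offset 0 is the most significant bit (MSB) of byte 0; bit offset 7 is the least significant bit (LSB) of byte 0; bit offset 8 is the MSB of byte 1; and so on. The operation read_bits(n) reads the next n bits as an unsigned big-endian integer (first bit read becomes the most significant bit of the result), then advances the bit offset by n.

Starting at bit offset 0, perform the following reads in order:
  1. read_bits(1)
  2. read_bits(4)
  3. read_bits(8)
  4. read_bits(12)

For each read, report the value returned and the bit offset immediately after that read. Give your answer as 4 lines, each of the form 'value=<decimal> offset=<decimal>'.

Read 1: bits[0:1] width=1 -> value=1 (bin 1); offset now 1 = byte 0 bit 1; 39 bits remain
Read 2: bits[1:5] width=4 -> value=12 (bin 1100); offset now 5 = byte 0 bit 5; 35 bits remain
Read 3: bits[5:13] width=8 -> value=59 (bin 00111011); offset now 13 = byte 1 bit 5; 27 bits remain
Read 4: bits[13:25] width=12 -> value=3785 (bin 111011001001); offset now 25 = byte 3 bit 1; 15 bits remain

Answer: value=1 offset=1
value=12 offset=5
value=59 offset=13
value=3785 offset=25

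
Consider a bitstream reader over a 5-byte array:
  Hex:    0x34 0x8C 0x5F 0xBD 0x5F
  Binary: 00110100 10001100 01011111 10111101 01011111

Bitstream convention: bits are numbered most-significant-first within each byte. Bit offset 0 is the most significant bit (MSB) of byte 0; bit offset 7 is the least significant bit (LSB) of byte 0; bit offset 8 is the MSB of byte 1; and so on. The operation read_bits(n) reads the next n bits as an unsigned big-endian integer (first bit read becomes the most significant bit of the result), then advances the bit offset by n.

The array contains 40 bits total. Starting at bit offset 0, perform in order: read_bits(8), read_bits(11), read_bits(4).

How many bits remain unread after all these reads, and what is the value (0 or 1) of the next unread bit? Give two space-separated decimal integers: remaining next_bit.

Read 1: bits[0:8] width=8 -> value=52 (bin 00110100); offset now 8 = byte 1 bit 0; 32 bits remain
Read 2: bits[8:19] width=11 -> value=1122 (bin 10001100010); offset now 19 = byte 2 bit 3; 21 bits remain
Read 3: bits[19:23] width=4 -> value=15 (bin 1111); offset now 23 = byte 2 bit 7; 17 bits remain

Answer: 17 1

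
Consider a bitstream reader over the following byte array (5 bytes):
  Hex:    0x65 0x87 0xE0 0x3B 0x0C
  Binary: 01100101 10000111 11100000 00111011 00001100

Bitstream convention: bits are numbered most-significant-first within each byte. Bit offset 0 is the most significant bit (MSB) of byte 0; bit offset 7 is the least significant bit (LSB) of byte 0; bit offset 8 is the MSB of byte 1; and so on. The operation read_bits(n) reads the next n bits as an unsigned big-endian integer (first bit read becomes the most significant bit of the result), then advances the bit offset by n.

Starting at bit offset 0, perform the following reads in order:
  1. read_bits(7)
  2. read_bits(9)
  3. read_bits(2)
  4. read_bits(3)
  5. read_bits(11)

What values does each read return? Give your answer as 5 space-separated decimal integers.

Read 1: bits[0:7] width=7 -> value=50 (bin 0110010); offset now 7 = byte 0 bit 7; 33 bits remain
Read 2: bits[7:16] width=9 -> value=391 (bin 110000111); offset now 16 = byte 2 bit 0; 24 bits remain
Read 3: bits[16:18] width=2 -> value=3 (bin 11); offset now 18 = byte 2 bit 2; 22 bits remain
Read 4: bits[18:21] width=3 -> value=4 (bin 100); offset now 21 = byte 2 bit 5; 19 bits remain
Read 5: bits[21:32] width=11 -> value=59 (bin 00000111011); offset now 32 = byte 4 bit 0; 8 bits remain

Answer: 50 391 3 4 59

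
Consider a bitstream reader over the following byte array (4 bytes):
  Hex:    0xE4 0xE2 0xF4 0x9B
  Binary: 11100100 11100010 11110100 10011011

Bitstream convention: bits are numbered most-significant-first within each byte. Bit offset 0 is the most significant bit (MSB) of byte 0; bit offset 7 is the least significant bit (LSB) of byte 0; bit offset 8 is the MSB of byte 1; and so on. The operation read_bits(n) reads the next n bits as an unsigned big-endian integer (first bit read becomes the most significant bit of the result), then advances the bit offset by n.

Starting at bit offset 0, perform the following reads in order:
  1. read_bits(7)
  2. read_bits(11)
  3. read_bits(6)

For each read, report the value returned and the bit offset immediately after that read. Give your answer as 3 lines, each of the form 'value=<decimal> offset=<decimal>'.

Read 1: bits[0:7] width=7 -> value=114 (bin 1110010); offset now 7 = byte 0 bit 7; 25 bits remain
Read 2: bits[7:18] width=11 -> value=907 (bin 01110001011); offset now 18 = byte 2 bit 2; 14 bits remain
Read 3: bits[18:24] width=6 -> value=52 (bin 110100); offset now 24 = byte 3 bit 0; 8 bits remain

Answer: value=114 offset=7
value=907 offset=18
value=52 offset=24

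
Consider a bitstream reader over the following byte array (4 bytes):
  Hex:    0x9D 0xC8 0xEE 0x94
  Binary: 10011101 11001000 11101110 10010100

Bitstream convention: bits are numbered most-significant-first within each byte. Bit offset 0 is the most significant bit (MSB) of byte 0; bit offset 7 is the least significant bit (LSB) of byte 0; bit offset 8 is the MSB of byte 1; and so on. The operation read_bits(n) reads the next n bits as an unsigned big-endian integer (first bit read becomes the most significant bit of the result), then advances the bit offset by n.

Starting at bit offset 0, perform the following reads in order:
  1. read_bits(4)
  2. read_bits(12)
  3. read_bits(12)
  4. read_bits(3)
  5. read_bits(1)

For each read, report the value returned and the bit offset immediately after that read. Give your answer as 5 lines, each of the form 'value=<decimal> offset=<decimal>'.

Answer: value=9 offset=4
value=3528 offset=16
value=3817 offset=28
value=2 offset=31
value=0 offset=32

Derivation:
Read 1: bits[0:4] width=4 -> value=9 (bin 1001); offset now 4 = byte 0 bit 4; 28 bits remain
Read 2: bits[4:16] width=12 -> value=3528 (bin 110111001000); offset now 16 = byte 2 bit 0; 16 bits remain
Read 3: bits[16:28] width=12 -> value=3817 (bin 111011101001); offset now 28 = byte 3 bit 4; 4 bits remain
Read 4: bits[28:31] width=3 -> value=2 (bin 010); offset now 31 = byte 3 bit 7; 1 bits remain
Read 5: bits[31:32] width=1 -> value=0 (bin 0); offset now 32 = byte 4 bit 0; 0 bits remain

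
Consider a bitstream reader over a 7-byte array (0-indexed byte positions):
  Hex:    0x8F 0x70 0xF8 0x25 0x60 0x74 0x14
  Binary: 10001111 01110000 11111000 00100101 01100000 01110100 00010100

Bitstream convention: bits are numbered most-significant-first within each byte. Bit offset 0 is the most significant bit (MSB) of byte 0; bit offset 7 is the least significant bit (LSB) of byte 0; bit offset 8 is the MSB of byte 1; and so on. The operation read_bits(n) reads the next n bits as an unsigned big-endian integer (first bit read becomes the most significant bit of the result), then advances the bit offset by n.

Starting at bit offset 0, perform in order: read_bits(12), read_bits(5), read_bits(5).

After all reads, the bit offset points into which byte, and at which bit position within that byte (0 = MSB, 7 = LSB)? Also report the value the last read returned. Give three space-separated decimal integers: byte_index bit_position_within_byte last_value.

Answer: 2 6 30

Derivation:
Read 1: bits[0:12] width=12 -> value=2295 (bin 100011110111); offset now 12 = byte 1 bit 4; 44 bits remain
Read 2: bits[12:17] width=5 -> value=1 (bin 00001); offset now 17 = byte 2 bit 1; 39 bits remain
Read 3: bits[17:22] width=5 -> value=30 (bin 11110); offset now 22 = byte 2 bit 6; 34 bits remain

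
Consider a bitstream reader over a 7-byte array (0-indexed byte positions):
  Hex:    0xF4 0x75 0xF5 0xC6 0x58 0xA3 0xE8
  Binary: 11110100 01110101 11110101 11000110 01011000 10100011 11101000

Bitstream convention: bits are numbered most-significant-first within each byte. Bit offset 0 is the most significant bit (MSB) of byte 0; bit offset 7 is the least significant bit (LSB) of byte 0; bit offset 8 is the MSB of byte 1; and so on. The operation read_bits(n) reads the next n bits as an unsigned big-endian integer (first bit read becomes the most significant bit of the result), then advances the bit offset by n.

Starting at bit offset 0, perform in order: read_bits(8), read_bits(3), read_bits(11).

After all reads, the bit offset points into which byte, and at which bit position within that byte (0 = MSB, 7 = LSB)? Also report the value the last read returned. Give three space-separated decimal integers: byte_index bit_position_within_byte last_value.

Read 1: bits[0:8] width=8 -> value=244 (bin 11110100); offset now 8 = byte 1 bit 0; 48 bits remain
Read 2: bits[8:11] width=3 -> value=3 (bin 011); offset now 11 = byte 1 bit 3; 45 bits remain
Read 3: bits[11:22] width=11 -> value=1405 (bin 10101111101); offset now 22 = byte 2 bit 6; 34 bits remain

Answer: 2 6 1405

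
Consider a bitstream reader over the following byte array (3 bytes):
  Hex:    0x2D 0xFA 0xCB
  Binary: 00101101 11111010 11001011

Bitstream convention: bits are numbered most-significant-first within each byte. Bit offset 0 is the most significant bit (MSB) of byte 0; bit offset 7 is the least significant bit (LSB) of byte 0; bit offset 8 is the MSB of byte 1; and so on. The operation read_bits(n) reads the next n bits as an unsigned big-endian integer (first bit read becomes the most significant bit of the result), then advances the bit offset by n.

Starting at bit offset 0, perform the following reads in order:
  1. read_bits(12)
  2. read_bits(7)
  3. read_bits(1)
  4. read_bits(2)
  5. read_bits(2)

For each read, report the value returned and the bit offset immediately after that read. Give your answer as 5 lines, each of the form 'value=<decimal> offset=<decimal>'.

Answer: value=735 offset=12
value=86 offset=19
value=0 offset=20
value=2 offset=22
value=3 offset=24

Derivation:
Read 1: bits[0:12] width=12 -> value=735 (bin 001011011111); offset now 12 = byte 1 bit 4; 12 bits remain
Read 2: bits[12:19] width=7 -> value=86 (bin 1010110); offset now 19 = byte 2 bit 3; 5 bits remain
Read 3: bits[19:20] width=1 -> value=0 (bin 0); offset now 20 = byte 2 bit 4; 4 bits remain
Read 4: bits[20:22] width=2 -> value=2 (bin 10); offset now 22 = byte 2 bit 6; 2 bits remain
Read 5: bits[22:24] width=2 -> value=3 (bin 11); offset now 24 = byte 3 bit 0; 0 bits remain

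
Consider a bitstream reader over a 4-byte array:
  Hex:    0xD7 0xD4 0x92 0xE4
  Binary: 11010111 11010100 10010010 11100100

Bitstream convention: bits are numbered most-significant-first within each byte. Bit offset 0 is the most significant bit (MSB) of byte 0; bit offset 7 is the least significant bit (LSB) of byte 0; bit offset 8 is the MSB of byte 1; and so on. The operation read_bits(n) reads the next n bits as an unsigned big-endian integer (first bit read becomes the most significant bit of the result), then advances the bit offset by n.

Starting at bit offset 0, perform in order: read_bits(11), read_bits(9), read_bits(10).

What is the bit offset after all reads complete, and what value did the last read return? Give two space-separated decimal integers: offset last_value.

Read 1: bits[0:11] width=11 -> value=1726 (bin 11010111110); offset now 11 = byte 1 bit 3; 21 bits remain
Read 2: bits[11:20] width=9 -> value=329 (bin 101001001); offset now 20 = byte 2 bit 4; 12 bits remain
Read 3: bits[20:30] width=10 -> value=185 (bin 0010111001); offset now 30 = byte 3 bit 6; 2 bits remain

Answer: 30 185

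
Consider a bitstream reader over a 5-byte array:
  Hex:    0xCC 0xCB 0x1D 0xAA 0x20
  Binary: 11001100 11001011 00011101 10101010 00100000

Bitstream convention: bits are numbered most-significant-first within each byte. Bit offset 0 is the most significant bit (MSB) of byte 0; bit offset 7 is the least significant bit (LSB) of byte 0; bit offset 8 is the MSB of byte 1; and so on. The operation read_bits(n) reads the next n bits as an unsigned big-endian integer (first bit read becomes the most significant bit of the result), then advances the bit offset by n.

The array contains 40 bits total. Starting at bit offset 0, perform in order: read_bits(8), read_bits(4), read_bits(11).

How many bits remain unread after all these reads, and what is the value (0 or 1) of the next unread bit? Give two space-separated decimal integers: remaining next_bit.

Answer: 17 1

Derivation:
Read 1: bits[0:8] width=8 -> value=204 (bin 11001100); offset now 8 = byte 1 bit 0; 32 bits remain
Read 2: bits[8:12] width=4 -> value=12 (bin 1100); offset now 12 = byte 1 bit 4; 28 bits remain
Read 3: bits[12:23] width=11 -> value=1422 (bin 10110001110); offset now 23 = byte 2 bit 7; 17 bits remain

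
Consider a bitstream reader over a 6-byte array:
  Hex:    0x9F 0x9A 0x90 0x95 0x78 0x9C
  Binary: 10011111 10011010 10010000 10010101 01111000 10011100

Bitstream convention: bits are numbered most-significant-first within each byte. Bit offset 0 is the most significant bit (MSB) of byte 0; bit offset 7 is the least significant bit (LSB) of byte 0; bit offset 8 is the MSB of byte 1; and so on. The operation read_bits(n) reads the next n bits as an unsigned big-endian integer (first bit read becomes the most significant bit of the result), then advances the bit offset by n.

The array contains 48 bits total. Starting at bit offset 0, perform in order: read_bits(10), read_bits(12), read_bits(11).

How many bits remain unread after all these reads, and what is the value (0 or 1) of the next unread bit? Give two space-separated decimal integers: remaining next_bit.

Read 1: bits[0:10] width=10 -> value=638 (bin 1001111110); offset now 10 = byte 1 bit 2; 38 bits remain
Read 2: bits[10:22] width=12 -> value=1700 (bin 011010100100); offset now 22 = byte 2 bit 6; 26 bits remain
Read 3: bits[22:33] width=11 -> value=298 (bin 00100101010); offset now 33 = byte 4 bit 1; 15 bits remain

Answer: 15 1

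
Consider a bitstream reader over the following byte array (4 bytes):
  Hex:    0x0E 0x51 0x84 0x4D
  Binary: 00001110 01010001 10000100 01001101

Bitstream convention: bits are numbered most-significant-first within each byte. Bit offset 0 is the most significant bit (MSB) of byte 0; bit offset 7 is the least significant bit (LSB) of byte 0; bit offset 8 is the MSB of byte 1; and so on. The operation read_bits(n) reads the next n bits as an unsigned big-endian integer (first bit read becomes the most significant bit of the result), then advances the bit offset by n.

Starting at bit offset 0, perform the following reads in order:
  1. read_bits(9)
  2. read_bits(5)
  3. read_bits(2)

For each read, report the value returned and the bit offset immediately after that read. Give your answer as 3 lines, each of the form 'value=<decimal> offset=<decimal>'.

Answer: value=28 offset=9
value=20 offset=14
value=1 offset=16

Derivation:
Read 1: bits[0:9] width=9 -> value=28 (bin 000011100); offset now 9 = byte 1 bit 1; 23 bits remain
Read 2: bits[9:14] width=5 -> value=20 (bin 10100); offset now 14 = byte 1 bit 6; 18 bits remain
Read 3: bits[14:16] width=2 -> value=1 (bin 01); offset now 16 = byte 2 bit 0; 16 bits remain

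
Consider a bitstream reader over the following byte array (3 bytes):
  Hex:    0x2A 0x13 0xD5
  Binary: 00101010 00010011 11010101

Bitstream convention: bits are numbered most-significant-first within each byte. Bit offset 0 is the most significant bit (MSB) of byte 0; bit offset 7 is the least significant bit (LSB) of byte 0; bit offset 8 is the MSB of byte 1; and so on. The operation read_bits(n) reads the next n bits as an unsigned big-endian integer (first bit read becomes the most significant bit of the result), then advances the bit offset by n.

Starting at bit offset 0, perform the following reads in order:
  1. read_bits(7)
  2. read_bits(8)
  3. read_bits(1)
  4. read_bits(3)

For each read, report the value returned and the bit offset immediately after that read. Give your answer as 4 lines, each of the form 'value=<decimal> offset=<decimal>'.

Answer: value=21 offset=7
value=9 offset=15
value=1 offset=16
value=6 offset=19

Derivation:
Read 1: bits[0:7] width=7 -> value=21 (bin 0010101); offset now 7 = byte 0 bit 7; 17 bits remain
Read 2: bits[7:15] width=8 -> value=9 (bin 00001001); offset now 15 = byte 1 bit 7; 9 bits remain
Read 3: bits[15:16] width=1 -> value=1 (bin 1); offset now 16 = byte 2 bit 0; 8 bits remain
Read 4: bits[16:19] width=3 -> value=6 (bin 110); offset now 19 = byte 2 bit 3; 5 bits remain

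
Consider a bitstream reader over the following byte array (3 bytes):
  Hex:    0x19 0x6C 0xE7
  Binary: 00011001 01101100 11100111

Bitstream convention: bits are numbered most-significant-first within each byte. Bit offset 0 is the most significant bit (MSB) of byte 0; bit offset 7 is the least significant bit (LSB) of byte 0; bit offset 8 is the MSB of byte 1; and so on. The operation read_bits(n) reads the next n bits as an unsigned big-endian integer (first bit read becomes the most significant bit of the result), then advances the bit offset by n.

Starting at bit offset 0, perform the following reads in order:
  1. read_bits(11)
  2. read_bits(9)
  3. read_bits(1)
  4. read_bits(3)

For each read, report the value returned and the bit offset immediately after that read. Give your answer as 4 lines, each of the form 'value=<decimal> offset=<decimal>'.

Read 1: bits[0:11] width=11 -> value=203 (bin 00011001011); offset now 11 = byte 1 bit 3; 13 bits remain
Read 2: bits[11:20] width=9 -> value=206 (bin 011001110); offset now 20 = byte 2 bit 4; 4 bits remain
Read 3: bits[20:21] width=1 -> value=0 (bin 0); offset now 21 = byte 2 bit 5; 3 bits remain
Read 4: bits[21:24] width=3 -> value=7 (bin 111); offset now 24 = byte 3 bit 0; 0 bits remain

Answer: value=203 offset=11
value=206 offset=20
value=0 offset=21
value=7 offset=24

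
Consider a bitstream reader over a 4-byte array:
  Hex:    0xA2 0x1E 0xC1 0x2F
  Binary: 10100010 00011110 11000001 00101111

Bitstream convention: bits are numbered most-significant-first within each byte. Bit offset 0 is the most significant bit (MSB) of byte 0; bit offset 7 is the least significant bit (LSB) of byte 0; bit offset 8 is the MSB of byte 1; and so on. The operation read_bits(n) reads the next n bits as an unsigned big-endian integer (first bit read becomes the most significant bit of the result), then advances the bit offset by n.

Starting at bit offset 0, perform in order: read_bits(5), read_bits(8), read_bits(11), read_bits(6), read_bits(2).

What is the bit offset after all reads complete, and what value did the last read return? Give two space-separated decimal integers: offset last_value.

Read 1: bits[0:5] width=5 -> value=20 (bin 10100); offset now 5 = byte 0 bit 5; 27 bits remain
Read 2: bits[5:13] width=8 -> value=67 (bin 01000011); offset now 13 = byte 1 bit 5; 19 bits remain
Read 3: bits[13:24] width=11 -> value=1729 (bin 11011000001); offset now 24 = byte 3 bit 0; 8 bits remain
Read 4: bits[24:30] width=6 -> value=11 (bin 001011); offset now 30 = byte 3 bit 6; 2 bits remain
Read 5: bits[30:32] width=2 -> value=3 (bin 11); offset now 32 = byte 4 bit 0; 0 bits remain

Answer: 32 3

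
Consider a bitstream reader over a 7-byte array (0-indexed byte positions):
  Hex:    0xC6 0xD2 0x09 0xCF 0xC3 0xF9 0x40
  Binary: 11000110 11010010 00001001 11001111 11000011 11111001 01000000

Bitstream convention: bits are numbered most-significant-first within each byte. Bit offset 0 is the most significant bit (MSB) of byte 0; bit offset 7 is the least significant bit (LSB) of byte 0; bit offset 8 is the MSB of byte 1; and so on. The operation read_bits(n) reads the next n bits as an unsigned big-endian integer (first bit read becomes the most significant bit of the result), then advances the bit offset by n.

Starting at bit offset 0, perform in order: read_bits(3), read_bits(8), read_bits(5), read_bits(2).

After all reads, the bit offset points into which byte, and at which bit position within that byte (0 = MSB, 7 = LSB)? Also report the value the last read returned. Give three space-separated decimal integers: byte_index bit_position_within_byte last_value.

Answer: 2 2 0

Derivation:
Read 1: bits[0:3] width=3 -> value=6 (bin 110); offset now 3 = byte 0 bit 3; 53 bits remain
Read 2: bits[3:11] width=8 -> value=54 (bin 00110110); offset now 11 = byte 1 bit 3; 45 bits remain
Read 3: bits[11:16] width=5 -> value=18 (bin 10010); offset now 16 = byte 2 bit 0; 40 bits remain
Read 4: bits[16:18] width=2 -> value=0 (bin 00); offset now 18 = byte 2 bit 2; 38 bits remain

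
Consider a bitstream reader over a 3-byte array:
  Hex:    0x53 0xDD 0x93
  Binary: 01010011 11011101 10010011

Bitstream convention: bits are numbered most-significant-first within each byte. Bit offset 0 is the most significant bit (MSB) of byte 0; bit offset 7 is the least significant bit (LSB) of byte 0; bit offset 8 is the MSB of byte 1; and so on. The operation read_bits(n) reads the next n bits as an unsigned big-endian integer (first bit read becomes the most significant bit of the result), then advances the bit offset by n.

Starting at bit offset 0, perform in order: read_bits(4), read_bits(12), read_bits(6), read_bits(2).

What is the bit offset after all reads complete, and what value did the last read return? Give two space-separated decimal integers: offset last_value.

Read 1: bits[0:4] width=4 -> value=5 (bin 0101); offset now 4 = byte 0 bit 4; 20 bits remain
Read 2: bits[4:16] width=12 -> value=989 (bin 001111011101); offset now 16 = byte 2 bit 0; 8 bits remain
Read 3: bits[16:22] width=6 -> value=36 (bin 100100); offset now 22 = byte 2 bit 6; 2 bits remain
Read 4: bits[22:24] width=2 -> value=3 (bin 11); offset now 24 = byte 3 bit 0; 0 bits remain

Answer: 24 3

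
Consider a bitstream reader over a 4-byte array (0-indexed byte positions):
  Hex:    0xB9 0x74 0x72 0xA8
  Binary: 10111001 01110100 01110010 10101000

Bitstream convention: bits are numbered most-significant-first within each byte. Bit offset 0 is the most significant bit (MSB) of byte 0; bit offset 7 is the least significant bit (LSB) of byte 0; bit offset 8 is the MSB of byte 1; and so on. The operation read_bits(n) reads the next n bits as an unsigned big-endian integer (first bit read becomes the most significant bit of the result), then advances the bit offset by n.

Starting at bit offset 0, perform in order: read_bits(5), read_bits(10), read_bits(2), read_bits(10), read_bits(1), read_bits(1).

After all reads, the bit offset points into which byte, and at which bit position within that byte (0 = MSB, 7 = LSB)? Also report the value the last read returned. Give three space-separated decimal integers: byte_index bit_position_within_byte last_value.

Answer: 3 5 1

Derivation:
Read 1: bits[0:5] width=5 -> value=23 (bin 10111); offset now 5 = byte 0 bit 5; 27 bits remain
Read 2: bits[5:15] width=10 -> value=186 (bin 0010111010); offset now 15 = byte 1 bit 7; 17 bits remain
Read 3: bits[15:17] width=2 -> value=0 (bin 00); offset now 17 = byte 2 bit 1; 15 bits remain
Read 4: bits[17:27] width=10 -> value=917 (bin 1110010101); offset now 27 = byte 3 bit 3; 5 bits remain
Read 5: bits[27:28] width=1 -> value=0 (bin 0); offset now 28 = byte 3 bit 4; 4 bits remain
Read 6: bits[28:29] width=1 -> value=1 (bin 1); offset now 29 = byte 3 bit 5; 3 bits remain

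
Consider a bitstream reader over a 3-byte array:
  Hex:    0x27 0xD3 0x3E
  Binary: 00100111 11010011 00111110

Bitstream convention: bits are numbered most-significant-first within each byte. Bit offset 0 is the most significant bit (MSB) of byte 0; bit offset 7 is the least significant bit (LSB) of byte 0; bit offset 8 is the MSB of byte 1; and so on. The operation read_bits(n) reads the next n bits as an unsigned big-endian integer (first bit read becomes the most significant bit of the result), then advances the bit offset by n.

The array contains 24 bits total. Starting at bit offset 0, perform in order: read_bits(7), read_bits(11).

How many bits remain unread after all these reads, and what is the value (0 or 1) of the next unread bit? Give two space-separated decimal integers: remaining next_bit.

Answer: 6 1

Derivation:
Read 1: bits[0:7] width=7 -> value=19 (bin 0010011); offset now 7 = byte 0 bit 7; 17 bits remain
Read 2: bits[7:18] width=11 -> value=1868 (bin 11101001100); offset now 18 = byte 2 bit 2; 6 bits remain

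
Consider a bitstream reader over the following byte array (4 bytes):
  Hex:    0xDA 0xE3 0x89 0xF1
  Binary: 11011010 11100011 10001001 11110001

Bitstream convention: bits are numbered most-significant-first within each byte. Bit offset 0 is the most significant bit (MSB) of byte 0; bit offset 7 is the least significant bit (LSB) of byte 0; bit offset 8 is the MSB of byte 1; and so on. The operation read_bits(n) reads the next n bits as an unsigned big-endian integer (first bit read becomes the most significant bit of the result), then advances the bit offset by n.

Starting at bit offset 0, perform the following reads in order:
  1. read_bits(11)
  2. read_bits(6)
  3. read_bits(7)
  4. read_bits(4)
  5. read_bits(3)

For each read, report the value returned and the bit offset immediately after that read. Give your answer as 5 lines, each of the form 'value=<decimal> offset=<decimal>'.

Read 1: bits[0:11] width=11 -> value=1751 (bin 11011010111); offset now 11 = byte 1 bit 3; 21 bits remain
Read 2: bits[11:17] width=6 -> value=7 (bin 000111); offset now 17 = byte 2 bit 1; 15 bits remain
Read 3: bits[17:24] width=7 -> value=9 (bin 0001001); offset now 24 = byte 3 bit 0; 8 bits remain
Read 4: bits[24:28] width=4 -> value=15 (bin 1111); offset now 28 = byte 3 bit 4; 4 bits remain
Read 5: bits[28:31] width=3 -> value=0 (bin 000); offset now 31 = byte 3 bit 7; 1 bits remain

Answer: value=1751 offset=11
value=7 offset=17
value=9 offset=24
value=15 offset=28
value=0 offset=31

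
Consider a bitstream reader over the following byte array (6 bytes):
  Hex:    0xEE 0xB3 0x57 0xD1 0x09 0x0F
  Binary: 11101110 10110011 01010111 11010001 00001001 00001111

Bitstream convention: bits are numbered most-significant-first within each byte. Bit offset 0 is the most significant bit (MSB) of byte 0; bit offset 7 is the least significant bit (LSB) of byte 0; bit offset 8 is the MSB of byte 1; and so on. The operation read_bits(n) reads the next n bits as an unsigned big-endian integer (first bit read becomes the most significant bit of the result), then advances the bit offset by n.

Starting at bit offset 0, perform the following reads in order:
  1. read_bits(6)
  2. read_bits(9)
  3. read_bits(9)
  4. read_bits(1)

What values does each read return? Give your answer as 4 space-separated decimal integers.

Read 1: bits[0:6] width=6 -> value=59 (bin 111011); offset now 6 = byte 0 bit 6; 42 bits remain
Read 2: bits[6:15] width=9 -> value=345 (bin 101011001); offset now 15 = byte 1 bit 7; 33 bits remain
Read 3: bits[15:24] width=9 -> value=343 (bin 101010111); offset now 24 = byte 3 bit 0; 24 bits remain
Read 4: bits[24:25] width=1 -> value=1 (bin 1); offset now 25 = byte 3 bit 1; 23 bits remain

Answer: 59 345 343 1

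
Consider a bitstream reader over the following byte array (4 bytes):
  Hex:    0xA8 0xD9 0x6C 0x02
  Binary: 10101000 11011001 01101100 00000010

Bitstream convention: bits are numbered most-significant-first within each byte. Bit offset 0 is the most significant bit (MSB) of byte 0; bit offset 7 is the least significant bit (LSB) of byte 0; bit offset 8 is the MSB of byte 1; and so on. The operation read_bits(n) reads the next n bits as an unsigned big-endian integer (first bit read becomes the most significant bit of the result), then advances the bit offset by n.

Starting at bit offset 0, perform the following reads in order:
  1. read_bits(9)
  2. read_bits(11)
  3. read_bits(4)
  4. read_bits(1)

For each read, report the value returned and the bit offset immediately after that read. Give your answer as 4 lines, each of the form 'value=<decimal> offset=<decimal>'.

Read 1: bits[0:9] width=9 -> value=337 (bin 101010001); offset now 9 = byte 1 bit 1; 23 bits remain
Read 2: bits[9:20] width=11 -> value=1430 (bin 10110010110); offset now 20 = byte 2 bit 4; 12 bits remain
Read 3: bits[20:24] width=4 -> value=12 (bin 1100); offset now 24 = byte 3 bit 0; 8 bits remain
Read 4: bits[24:25] width=1 -> value=0 (bin 0); offset now 25 = byte 3 bit 1; 7 bits remain

Answer: value=337 offset=9
value=1430 offset=20
value=12 offset=24
value=0 offset=25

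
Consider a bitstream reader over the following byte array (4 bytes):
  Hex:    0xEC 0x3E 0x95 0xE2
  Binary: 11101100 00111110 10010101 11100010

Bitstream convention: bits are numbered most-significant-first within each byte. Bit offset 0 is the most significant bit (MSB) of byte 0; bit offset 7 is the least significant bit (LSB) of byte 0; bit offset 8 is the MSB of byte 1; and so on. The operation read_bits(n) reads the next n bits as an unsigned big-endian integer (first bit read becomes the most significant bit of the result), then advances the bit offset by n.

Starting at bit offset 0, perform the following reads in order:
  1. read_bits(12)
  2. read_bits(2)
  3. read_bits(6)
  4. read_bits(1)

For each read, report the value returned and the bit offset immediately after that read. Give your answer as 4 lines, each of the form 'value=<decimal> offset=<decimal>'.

Answer: value=3779 offset=12
value=3 offset=14
value=41 offset=20
value=0 offset=21

Derivation:
Read 1: bits[0:12] width=12 -> value=3779 (bin 111011000011); offset now 12 = byte 1 bit 4; 20 bits remain
Read 2: bits[12:14] width=2 -> value=3 (bin 11); offset now 14 = byte 1 bit 6; 18 bits remain
Read 3: bits[14:20] width=6 -> value=41 (bin 101001); offset now 20 = byte 2 bit 4; 12 bits remain
Read 4: bits[20:21] width=1 -> value=0 (bin 0); offset now 21 = byte 2 bit 5; 11 bits remain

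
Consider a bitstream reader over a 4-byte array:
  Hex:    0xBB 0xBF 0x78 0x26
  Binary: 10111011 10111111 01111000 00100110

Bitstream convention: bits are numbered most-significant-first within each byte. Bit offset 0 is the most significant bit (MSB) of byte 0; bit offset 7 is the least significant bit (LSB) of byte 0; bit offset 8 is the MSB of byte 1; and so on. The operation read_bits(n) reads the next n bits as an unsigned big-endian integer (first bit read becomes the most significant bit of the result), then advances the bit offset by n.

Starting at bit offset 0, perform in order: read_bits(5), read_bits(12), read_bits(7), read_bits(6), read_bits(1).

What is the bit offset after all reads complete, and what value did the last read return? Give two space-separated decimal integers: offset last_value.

Answer: 31 1

Derivation:
Read 1: bits[0:5] width=5 -> value=23 (bin 10111); offset now 5 = byte 0 bit 5; 27 bits remain
Read 2: bits[5:17] width=12 -> value=1918 (bin 011101111110); offset now 17 = byte 2 bit 1; 15 bits remain
Read 3: bits[17:24] width=7 -> value=120 (bin 1111000); offset now 24 = byte 3 bit 0; 8 bits remain
Read 4: bits[24:30] width=6 -> value=9 (bin 001001); offset now 30 = byte 3 bit 6; 2 bits remain
Read 5: bits[30:31] width=1 -> value=1 (bin 1); offset now 31 = byte 3 bit 7; 1 bits remain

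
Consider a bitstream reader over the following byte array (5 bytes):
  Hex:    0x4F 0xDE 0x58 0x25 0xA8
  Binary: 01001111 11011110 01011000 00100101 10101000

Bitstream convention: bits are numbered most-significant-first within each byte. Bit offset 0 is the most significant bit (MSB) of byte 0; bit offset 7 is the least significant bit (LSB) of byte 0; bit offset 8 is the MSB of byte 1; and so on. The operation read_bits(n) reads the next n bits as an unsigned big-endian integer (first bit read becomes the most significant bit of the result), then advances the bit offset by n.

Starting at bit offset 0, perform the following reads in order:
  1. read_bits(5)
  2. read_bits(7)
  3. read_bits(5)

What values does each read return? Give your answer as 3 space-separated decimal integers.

Answer: 9 125 28

Derivation:
Read 1: bits[0:5] width=5 -> value=9 (bin 01001); offset now 5 = byte 0 bit 5; 35 bits remain
Read 2: bits[5:12] width=7 -> value=125 (bin 1111101); offset now 12 = byte 1 bit 4; 28 bits remain
Read 3: bits[12:17] width=5 -> value=28 (bin 11100); offset now 17 = byte 2 bit 1; 23 bits remain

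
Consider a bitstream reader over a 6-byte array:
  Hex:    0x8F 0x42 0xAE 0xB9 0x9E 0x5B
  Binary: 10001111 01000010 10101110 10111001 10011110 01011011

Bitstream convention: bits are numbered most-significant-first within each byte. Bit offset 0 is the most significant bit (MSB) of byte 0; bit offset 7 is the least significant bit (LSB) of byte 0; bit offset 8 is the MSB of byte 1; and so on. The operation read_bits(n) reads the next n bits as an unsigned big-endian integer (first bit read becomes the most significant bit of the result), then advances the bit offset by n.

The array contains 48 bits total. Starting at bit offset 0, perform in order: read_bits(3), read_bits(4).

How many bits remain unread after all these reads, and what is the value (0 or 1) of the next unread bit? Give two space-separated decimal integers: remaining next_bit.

Answer: 41 1

Derivation:
Read 1: bits[0:3] width=3 -> value=4 (bin 100); offset now 3 = byte 0 bit 3; 45 bits remain
Read 2: bits[3:7] width=4 -> value=7 (bin 0111); offset now 7 = byte 0 bit 7; 41 bits remain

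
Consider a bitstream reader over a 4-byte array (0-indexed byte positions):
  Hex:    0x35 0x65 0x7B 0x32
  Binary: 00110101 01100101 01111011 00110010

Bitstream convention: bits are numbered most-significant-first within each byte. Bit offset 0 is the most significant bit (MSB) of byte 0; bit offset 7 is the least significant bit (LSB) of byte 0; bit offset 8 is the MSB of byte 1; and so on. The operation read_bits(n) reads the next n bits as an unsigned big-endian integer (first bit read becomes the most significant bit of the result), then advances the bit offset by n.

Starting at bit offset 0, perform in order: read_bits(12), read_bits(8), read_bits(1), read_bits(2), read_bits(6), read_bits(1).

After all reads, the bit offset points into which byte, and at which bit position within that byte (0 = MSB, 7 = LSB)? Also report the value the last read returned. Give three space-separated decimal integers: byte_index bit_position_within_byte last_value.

Read 1: bits[0:12] width=12 -> value=854 (bin 001101010110); offset now 12 = byte 1 bit 4; 20 bits remain
Read 2: bits[12:20] width=8 -> value=87 (bin 01010111); offset now 20 = byte 2 bit 4; 12 bits remain
Read 3: bits[20:21] width=1 -> value=1 (bin 1); offset now 21 = byte 2 bit 5; 11 bits remain
Read 4: bits[21:23] width=2 -> value=1 (bin 01); offset now 23 = byte 2 bit 7; 9 bits remain
Read 5: bits[23:29] width=6 -> value=38 (bin 100110); offset now 29 = byte 3 bit 5; 3 bits remain
Read 6: bits[29:30] width=1 -> value=0 (bin 0); offset now 30 = byte 3 bit 6; 2 bits remain

Answer: 3 6 0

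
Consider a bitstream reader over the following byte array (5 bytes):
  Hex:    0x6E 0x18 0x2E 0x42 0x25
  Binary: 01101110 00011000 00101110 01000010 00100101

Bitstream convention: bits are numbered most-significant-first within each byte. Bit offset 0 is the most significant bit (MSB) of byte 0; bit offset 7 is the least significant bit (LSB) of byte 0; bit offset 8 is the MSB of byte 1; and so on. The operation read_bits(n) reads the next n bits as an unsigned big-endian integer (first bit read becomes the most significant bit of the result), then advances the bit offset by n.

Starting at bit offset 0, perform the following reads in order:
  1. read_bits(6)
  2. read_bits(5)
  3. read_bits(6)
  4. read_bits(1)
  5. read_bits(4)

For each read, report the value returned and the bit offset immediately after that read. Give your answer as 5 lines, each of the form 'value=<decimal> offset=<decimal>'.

Read 1: bits[0:6] width=6 -> value=27 (bin 011011); offset now 6 = byte 0 bit 6; 34 bits remain
Read 2: bits[6:11] width=5 -> value=16 (bin 10000); offset now 11 = byte 1 bit 3; 29 bits remain
Read 3: bits[11:17] width=6 -> value=48 (bin 110000); offset now 17 = byte 2 bit 1; 23 bits remain
Read 4: bits[17:18] width=1 -> value=0 (bin 0); offset now 18 = byte 2 bit 2; 22 bits remain
Read 5: bits[18:22] width=4 -> value=11 (bin 1011); offset now 22 = byte 2 bit 6; 18 bits remain

Answer: value=27 offset=6
value=16 offset=11
value=48 offset=17
value=0 offset=18
value=11 offset=22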